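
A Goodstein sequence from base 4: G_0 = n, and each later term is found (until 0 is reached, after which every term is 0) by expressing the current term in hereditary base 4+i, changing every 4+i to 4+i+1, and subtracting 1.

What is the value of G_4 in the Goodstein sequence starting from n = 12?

G_0=12  [base 4] 3·4  →[4↦5]→  3·5 = 15  −1 ⇒ G_1=14
G_1=14  [base 5] 2·5 + 4  →[5↦6]→  2·6 + 4 = 16  −1 ⇒ G_2=15
G_2=15  [base 6] 2·6 + 3  →[6↦7]→  2·7 + 3 = 17  −1 ⇒ G_3=16
G_3=16  [base 7] 2·7 + 2  →[7↦8]→  2·8 + 2 = 18  −1 ⇒ G_4=17
G_4=17  [base 8] 2·8 + 1  →[8↦9]→  2·9 + 1 = 19  −1 ⇒ G_5=18

17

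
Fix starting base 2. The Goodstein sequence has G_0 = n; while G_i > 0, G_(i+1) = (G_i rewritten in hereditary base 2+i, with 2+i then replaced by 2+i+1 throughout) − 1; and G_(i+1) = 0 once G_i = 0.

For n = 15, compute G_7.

G_0=15  [base 2] 2^(2 + 1) + 2^2 + 2 + 1  →[2↦3]→  3^(3 + 1) + 3^3 + 3 + 1 = 112  −1 ⇒ G_1=111
G_1=111  [base 3] 3^(3 + 1) + 3^3 + 3  →[3↦4]→  4^(4 + 1) + 4^4 + 4 = 1284  −1 ⇒ G_2=1283
G_2=1283  [base 4] 4^(4 + 1) + 4^4 + 3  →[4↦5]→  5^(5 + 1) + 5^5 + 3 = 18753  −1 ⇒ G_3=18752
G_3=18752  [base 5] 5^(5 + 1) + 5^5 + 2  →[5↦6]→  6^(6 + 1) + 6^6 + 2 = 326594  −1 ⇒ G_4=326593
G_4=326593  [base 6] 6^(6 + 1) + 6^6 + 1  →[6↦7]→  7^(7 + 1) + 7^7 + 1 = 6588345  −1 ⇒ G_5=6588344
G_5=6588344  [base 7] 7^(7 + 1) + 7^7  →[7↦8]→  8^(8 + 1) + 8^8 = 150994944  −1 ⇒ G_6=150994943
G_6=150994943  [base 8] 8^(8 + 1) + 7·8^7 + 7·8^6 + 7·8^5 + 7·8^4 + 7·8^3 + 7·8^2 + 7·8 + 7  →[8↦9]→  9^(9 + 1) + 7·9^7 + 7·9^6 + 7·9^5 + 7·9^4 + 7·9^3 + 7·9^2 + 7·9 + 7 = 3524450281  −1 ⇒ G_7=3524450280
G_7=3524450280  [base 9] 9^(9 + 1) + 7·9^7 + 7·9^6 + 7·9^5 + 7·9^4 + 7·9^3 + 7·9^2 + 7·9 + 6  →[9↦10]→  10^(10 + 1) + 7·10^7 + 7·10^6 + 7·10^5 + 7·10^4 + 7·10^3 + 7·10^2 + 7·10 + 6 = 100077777776  −1 ⇒ G_8=100077777775

3524450280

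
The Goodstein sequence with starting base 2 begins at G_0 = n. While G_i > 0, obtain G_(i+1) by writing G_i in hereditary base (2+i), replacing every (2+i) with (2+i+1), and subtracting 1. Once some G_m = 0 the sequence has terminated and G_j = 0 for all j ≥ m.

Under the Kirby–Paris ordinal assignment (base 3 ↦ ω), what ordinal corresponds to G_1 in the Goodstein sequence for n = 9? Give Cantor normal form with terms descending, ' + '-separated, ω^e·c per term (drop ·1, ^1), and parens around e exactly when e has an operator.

base 2: 9 = 2^(2 + 1) + 1; at 3: 3^(3 + 1) + 1 = 82; next = 81
base 3: 81 = 3^(3 + 1); at 4: 4^(4 + 1) = 1024; next = 1023

ω^(ω + 1)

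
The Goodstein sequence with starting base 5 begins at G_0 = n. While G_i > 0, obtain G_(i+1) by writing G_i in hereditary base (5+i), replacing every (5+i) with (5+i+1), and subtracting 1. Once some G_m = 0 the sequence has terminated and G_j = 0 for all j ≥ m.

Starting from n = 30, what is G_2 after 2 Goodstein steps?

[0] 30 ≡ 5^2 + 5 (base 5). Lift 6: 42. −1: 41.
[1] 41 ≡ 6^2 + 5 (base 6). Lift 7: 54. −1: 53.

53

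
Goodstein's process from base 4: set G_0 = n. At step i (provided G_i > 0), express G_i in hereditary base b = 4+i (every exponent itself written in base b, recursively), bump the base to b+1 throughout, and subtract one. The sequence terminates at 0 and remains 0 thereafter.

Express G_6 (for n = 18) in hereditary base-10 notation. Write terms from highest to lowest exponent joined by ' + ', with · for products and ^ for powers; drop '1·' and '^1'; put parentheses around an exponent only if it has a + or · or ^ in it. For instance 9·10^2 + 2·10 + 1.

6·10 + 3

G_0 = 18. HB_4(18) = 4^2 + 2. Bump = 27. G_1 = 26.
G_1 = 26. HB_5(26) = 5^2 + 1. Bump = 37. G_2 = 36.
G_2 = 36. HB_6(36) = 6^2. Bump = 49. G_3 = 48.
G_3 = 48. HB_7(48) = 6·7 + 6. Bump = 54. G_4 = 53.
G_4 = 53. HB_8(53) = 6·8 + 5. Bump = 59. G_5 = 58.
G_5 = 58. HB_9(58) = 6·9 + 4. Bump = 64. G_6 = 63.
G_6 = 63. HB_10(63) = 6·10 + 3. Bump = 69. G_7 = 68.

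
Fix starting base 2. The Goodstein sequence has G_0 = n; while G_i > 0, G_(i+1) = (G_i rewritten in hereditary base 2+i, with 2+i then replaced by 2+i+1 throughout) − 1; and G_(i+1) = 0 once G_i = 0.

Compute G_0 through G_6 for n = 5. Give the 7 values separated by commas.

i=0: 5 = 2^2 + 1 (b=2); 2→3: 3^3 + 1 = 28; 28−1 = 27
i=1: 27 = 3^3 (b=3); 3→4: 4^4 = 256; 256−1 = 255
i=2: 255 = 3·4^3 + 3·4^2 + 3·4 + 3 (b=4); 4→5: 3·5^3 + 3·5^2 + 3·5 + 3 = 468; 468−1 = 467
i=3: 467 = 3·5^3 + 3·5^2 + 3·5 + 2 (b=5); 5→6: 3·6^3 + 3·6^2 + 3·6 + 2 = 776; 776−1 = 775
i=4: 775 = 3·6^3 + 3·6^2 + 3·6 + 1 (b=6); 6→7: 3·7^3 + 3·7^2 + 3·7 + 1 = 1198; 1198−1 = 1197
i=5: 1197 = 3·7^3 + 3·7^2 + 3·7 (b=7); 7→8: 3·8^3 + 3·8^2 + 3·8 = 1752; 1752−1 = 1751

5, 27, 255, 467, 775, 1197, 1751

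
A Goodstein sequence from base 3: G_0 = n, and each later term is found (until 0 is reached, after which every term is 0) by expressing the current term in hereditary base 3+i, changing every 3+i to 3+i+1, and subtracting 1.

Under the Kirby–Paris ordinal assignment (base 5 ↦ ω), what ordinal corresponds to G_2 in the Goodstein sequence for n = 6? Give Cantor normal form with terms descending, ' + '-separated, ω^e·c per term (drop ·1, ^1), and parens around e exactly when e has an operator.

ω + 2

G_0 = 6. HB_3(6) = 2·3. Bump = 8. G_1 = 7.
G_1 = 7. HB_4(7) = 4 + 3. Bump = 8. G_2 = 7.
G_2 = 7. HB_5(7) = 5 + 2. Bump = 8. G_3 = 7.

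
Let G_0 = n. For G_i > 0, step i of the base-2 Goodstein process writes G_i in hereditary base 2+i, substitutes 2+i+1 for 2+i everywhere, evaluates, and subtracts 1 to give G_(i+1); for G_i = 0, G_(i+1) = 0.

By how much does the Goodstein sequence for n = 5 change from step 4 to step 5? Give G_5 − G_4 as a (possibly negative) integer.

422

G_0 = 5. HB_2(5) = 2^2 + 1. Bump = 28. G_1 = 27.
G_1 = 27. HB_3(27) = 3^3. Bump = 256. G_2 = 255.
G_2 = 255. HB_4(255) = 3·4^3 + 3·4^2 + 3·4 + 3. Bump = 468. G_3 = 467.
G_3 = 467. HB_5(467) = 3·5^3 + 3·5^2 + 3·5 + 2. Bump = 776. G_4 = 775.
G_4 = 775. HB_6(775) = 3·6^3 + 3·6^2 + 3·6 + 1. Bump = 1198. G_5 = 1197.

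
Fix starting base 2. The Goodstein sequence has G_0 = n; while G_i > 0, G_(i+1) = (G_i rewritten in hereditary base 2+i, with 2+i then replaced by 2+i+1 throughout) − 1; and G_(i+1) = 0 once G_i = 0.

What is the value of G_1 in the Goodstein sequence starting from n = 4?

4 —HB2→ 2^2 —bump→ 3^3 = 27 —(−1)→ 26
26 —HB3→ 2·3^2 + 2·3 + 2 —bump→ 2·4^2 + 2·4 + 2 = 42 —(−1)→ 41

26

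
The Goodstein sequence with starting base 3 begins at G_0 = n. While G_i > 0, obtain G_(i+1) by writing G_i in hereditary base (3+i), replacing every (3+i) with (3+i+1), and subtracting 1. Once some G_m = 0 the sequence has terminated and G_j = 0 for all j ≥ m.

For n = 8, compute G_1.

9

G_0=8  [base 3] 2·3 + 2  →[3↦4]→  2·4 + 2 = 10  −1 ⇒ G_1=9
G_1=9  [base 4] 2·4 + 1  →[4↦5]→  2·5 + 1 = 11  −1 ⇒ G_2=10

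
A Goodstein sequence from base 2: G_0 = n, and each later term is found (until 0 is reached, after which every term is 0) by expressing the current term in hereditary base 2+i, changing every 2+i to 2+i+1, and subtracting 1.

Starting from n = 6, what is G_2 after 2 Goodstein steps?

257

base 2: 6 = 2^2 + 2; at 3: 3^3 + 3 = 30; next = 29
base 3: 29 = 3^3 + 2; at 4: 4^4 + 2 = 258; next = 257
base 4: 257 = 4^4 + 1; at 5: 5^5 + 1 = 3126; next = 3125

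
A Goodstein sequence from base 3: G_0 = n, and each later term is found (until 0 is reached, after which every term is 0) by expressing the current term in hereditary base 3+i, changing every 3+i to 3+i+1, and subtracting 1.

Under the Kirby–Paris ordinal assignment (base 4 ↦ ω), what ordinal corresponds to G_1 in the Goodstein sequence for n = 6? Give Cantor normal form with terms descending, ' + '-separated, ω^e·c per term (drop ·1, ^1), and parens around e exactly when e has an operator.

ω + 3

6 —HB3→ 2·3 —bump→ 2·4 = 8 —(−1)→ 7
7 —HB4→ 4 + 3 —bump→ 5 + 3 = 8 —(−1)→ 7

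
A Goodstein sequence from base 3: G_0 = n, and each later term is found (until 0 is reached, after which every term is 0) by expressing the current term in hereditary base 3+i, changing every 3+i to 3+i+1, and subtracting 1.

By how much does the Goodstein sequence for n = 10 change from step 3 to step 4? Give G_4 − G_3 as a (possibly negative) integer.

3

step 0: 10 = 3^2 + 1; sub 4 for 3: 4^2 + 1; = 17; G_1 = 17−1 = 16
step 1: 16 = 4^2; sub 5 for 4: 5^2; = 25; G_2 = 25−1 = 24
step 2: 24 = 4·5 + 4; sub 6 for 5: 4·6 + 4; = 28; G_3 = 28−1 = 27
step 3: 27 = 4·6 + 3; sub 7 for 6: 4·7 + 3; = 31; G_4 = 31−1 = 30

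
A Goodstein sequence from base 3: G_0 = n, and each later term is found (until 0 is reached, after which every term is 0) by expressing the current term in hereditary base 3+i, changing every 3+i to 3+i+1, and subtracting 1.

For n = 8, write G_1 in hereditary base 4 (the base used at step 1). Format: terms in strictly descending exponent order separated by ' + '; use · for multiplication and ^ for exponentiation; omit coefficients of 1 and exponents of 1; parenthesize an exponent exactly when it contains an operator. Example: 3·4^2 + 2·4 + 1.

step 0: 8 = 2·3 + 2; sub 4 for 3: 2·4 + 2; = 10; G_1 = 10−1 = 9
step 1: 9 = 2·4 + 1; sub 5 for 4: 2·5 + 1; = 11; G_2 = 11−1 = 10

2·4 + 1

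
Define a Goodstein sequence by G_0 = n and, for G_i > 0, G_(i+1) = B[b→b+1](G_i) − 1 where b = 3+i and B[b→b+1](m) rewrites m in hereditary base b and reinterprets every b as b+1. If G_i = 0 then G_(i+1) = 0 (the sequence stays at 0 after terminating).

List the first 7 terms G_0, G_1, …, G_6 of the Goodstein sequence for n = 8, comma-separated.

[0] 8 ≡ 2·3 + 2 (base 3). Lift 4: 10. −1: 9.
[1] 9 ≡ 2·4 + 1 (base 4). Lift 5: 11. −1: 10.
[2] 10 ≡ 2·5 (base 5). Lift 6: 12. −1: 11.
[3] 11 ≡ 6 + 5 (base 6). Lift 7: 12. −1: 11.
[4] 11 ≡ 7 + 4 (base 7). Lift 8: 12. −1: 11.
[5] 11 ≡ 8 + 3 (base 8). Lift 9: 12. −1: 11.

8, 9, 10, 11, 11, 11, 11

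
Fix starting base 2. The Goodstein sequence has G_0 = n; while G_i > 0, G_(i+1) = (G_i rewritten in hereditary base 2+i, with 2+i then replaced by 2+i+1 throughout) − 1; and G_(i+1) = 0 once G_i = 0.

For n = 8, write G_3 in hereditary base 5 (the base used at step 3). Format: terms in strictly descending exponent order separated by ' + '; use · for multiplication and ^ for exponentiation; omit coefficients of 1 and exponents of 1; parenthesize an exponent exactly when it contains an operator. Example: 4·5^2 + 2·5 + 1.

2·5^5 + 2·5^2 + 2·5

i=0: 8 = 2^(2 + 1) (b=2); 2→3: 3^(3 + 1) = 81; 81−1 = 80
i=1: 80 = 2·3^3 + 2·3^2 + 2·3 + 2 (b=3); 3→4: 2·4^4 + 2·4^2 + 2·4 + 2 = 554; 554−1 = 553
i=2: 553 = 2·4^4 + 2·4^2 + 2·4 + 1 (b=4); 4→5: 2·5^5 + 2·5^2 + 2·5 + 1 = 6311; 6311−1 = 6310
i=3: 6310 = 2·5^5 + 2·5^2 + 2·5 (b=5); 5→6: 2·6^6 + 2·6^2 + 2·6 = 93396; 93396−1 = 93395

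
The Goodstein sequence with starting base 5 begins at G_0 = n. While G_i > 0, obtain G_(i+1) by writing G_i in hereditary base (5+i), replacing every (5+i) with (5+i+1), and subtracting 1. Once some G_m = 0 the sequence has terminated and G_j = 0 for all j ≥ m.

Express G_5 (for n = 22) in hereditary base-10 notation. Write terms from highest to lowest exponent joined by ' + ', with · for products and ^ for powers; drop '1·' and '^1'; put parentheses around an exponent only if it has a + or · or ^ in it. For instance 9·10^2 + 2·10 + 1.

G_0=22  [base 5] 4·5 + 2  →[5↦6]→  4·6 + 2 = 26  −1 ⇒ G_1=25
G_1=25  [base 6] 4·6 + 1  →[6↦7]→  4·7 + 1 = 29  −1 ⇒ G_2=28
G_2=28  [base 7] 4·7  →[7↦8]→  4·8 = 32  −1 ⇒ G_3=31
G_3=31  [base 8] 3·8 + 7  →[8↦9]→  3·9 + 7 = 34  −1 ⇒ G_4=33
G_4=33  [base 9] 3·9 + 6  →[9↦10]→  3·10 + 6 = 36  −1 ⇒ G_5=35
G_5=35  [base 10] 3·10 + 5  →[10↦11]→  3·11 + 5 = 38  −1 ⇒ G_6=37

3·10 + 5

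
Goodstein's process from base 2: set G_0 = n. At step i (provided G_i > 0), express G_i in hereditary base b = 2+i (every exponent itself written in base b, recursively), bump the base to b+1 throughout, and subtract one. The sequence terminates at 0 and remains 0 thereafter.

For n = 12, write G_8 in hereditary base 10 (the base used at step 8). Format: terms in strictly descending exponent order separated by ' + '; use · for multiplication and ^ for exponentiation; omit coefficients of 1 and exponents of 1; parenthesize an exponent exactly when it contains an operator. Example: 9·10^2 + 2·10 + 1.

10^(10 + 1) + 2·10^2 + 10 + 1

(0) 12|_2 = 2^(2 + 1) + 2^2 ↦ 3^(3 + 1) + 3^3|_3 = 108 ⇒ 107
(1) 107|_3 = 3^(3 + 1) + 2·3^2 + 2·3 + 2 ↦ 4^(4 + 1) + 2·4^2 + 2·4 + 2|_4 = 1066 ⇒ 1065
(2) 1065|_4 = 4^(4 + 1) + 2·4^2 + 2·4 + 1 ↦ 5^(5 + 1) + 2·5^2 + 2·5 + 1|_5 = 15686 ⇒ 15685
(3) 15685|_5 = 5^(5 + 1) + 2·5^2 + 2·5 ↦ 6^(6 + 1) + 2·6^2 + 2·6|_6 = 280020 ⇒ 280019
(4) 280019|_6 = 6^(6 + 1) + 2·6^2 + 6 + 5 ↦ 7^(7 + 1) + 2·7^2 + 7 + 5|_7 = 5764911 ⇒ 5764910
(5) 5764910|_7 = 7^(7 + 1) + 2·7^2 + 7 + 4 ↦ 8^(8 + 1) + 2·8^2 + 8 + 4|_8 = 134217868 ⇒ 134217867
(6) 134217867|_8 = 8^(8 + 1) + 2·8^2 + 8 + 3 ↦ 9^(9 + 1) + 2·9^2 + 9 + 3|_9 = 3486784575 ⇒ 3486784574
(7) 3486784574|_9 = 9^(9 + 1) + 2·9^2 + 9 + 2 ↦ 10^(10 + 1) + 2·10^2 + 10 + 2|_10 = 100000000212 ⇒ 100000000211
(8) 100000000211|_10 = 10^(10 + 1) + 2·10^2 + 10 + 1 ↦ 11^(11 + 1) + 2·11^2 + 11 + 1|_11 = 3138428376975 ⇒ 3138428376974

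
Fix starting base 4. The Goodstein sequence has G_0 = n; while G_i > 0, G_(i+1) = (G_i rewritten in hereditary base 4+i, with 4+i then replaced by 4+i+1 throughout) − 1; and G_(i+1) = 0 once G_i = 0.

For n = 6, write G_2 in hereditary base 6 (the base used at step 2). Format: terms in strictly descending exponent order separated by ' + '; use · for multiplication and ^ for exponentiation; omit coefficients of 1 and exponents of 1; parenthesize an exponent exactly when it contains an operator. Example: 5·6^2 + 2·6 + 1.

6

6 —HB4→ 4 + 2 —bump→ 5 + 2 = 7 —(−1)→ 6
6 —HB5→ 5 + 1 —bump→ 6 + 1 = 7 —(−1)→ 6
6 —HB6→ 6 —bump→ 7 = 7 —(−1)→ 6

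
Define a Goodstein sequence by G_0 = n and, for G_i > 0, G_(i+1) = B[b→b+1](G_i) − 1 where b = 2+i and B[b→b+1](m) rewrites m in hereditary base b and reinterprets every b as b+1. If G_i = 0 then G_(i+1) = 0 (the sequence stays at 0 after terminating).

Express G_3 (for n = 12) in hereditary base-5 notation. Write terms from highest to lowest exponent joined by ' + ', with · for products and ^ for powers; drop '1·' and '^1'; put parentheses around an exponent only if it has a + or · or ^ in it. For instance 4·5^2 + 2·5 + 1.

5^(5 + 1) + 2·5^2 + 2·5

G_0 = 12. HB_2(12) = 2^(2 + 1) + 2^2. Bump = 108. G_1 = 107.
G_1 = 107. HB_3(107) = 3^(3 + 1) + 2·3^2 + 2·3 + 2. Bump = 1066. G_2 = 1065.
G_2 = 1065. HB_4(1065) = 4^(4 + 1) + 2·4^2 + 2·4 + 1. Bump = 15686. G_3 = 15685.
G_3 = 15685. HB_5(15685) = 5^(5 + 1) + 2·5^2 + 2·5. Bump = 280020. G_4 = 280019.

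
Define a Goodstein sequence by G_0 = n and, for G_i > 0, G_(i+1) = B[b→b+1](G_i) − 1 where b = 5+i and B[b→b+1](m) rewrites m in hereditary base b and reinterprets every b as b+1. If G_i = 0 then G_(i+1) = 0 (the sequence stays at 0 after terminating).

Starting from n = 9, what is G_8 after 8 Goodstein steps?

6

G_0=9  [base 5] 5 + 4  →[5↦6]→  6 + 4 = 10  −1 ⇒ G_1=9
G_1=9  [base 6] 6 + 3  →[6↦7]→  7 + 3 = 10  −1 ⇒ G_2=9
G_2=9  [base 7] 7 + 2  →[7↦8]→  8 + 2 = 10  −1 ⇒ G_3=9
G_3=9  [base 8] 8 + 1  →[8↦9]→  9 + 1 = 10  −1 ⇒ G_4=9
G_4=9  [base 9] 9  →[9↦10]→  10 = 10  −1 ⇒ G_5=9
G_5=9  [base 10] 9  →[10↦11]→  9 = 9  −1 ⇒ G_6=8
G_6=8  [base 11] 8  →[11↦12]→  8 = 8  −1 ⇒ G_7=7
G_7=7  [base 12] 7  →[12↦13]→  7 = 7  −1 ⇒ G_8=6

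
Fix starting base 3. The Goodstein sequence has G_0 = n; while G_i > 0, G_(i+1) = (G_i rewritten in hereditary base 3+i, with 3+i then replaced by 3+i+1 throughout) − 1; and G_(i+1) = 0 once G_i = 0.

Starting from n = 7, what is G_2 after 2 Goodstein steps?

i=0: 7 = 2·3 + 1 (b=3); 3→4: 2·4 + 1 = 9; 9−1 = 8
i=1: 8 = 2·4 (b=4); 4→5: 2·5 = 10; 10−1 = 9
i=2: 9 = 5 + 4 (b=5); 5→6: 6 + 4 = 10; 10−1 = 9

9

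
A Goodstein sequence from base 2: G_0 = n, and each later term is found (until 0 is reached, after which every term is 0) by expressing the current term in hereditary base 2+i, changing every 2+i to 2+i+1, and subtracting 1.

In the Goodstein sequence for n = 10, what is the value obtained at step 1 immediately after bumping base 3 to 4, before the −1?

1026

(0) 10|_2 = 2^(2 + 1) + 2 ↦ 3^(3 + 1) + 3|_3 = 84 ⇒ 83
(1) 83|_3 = 3^(3 + 1) + 2 ↦ 4^(4 + 1) + 2|_4 = 1026 ⇒ 1025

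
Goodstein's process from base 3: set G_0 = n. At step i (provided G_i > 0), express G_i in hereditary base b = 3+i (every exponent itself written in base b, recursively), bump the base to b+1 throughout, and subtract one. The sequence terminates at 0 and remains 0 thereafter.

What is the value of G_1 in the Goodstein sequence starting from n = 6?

G_0 = 6. HB_3(6) = 2·3. Bump = 8. G_1 = 7.
G_1 = 7. HB_4(7) = 4 + 3. Bump = 8. G_2 = 7.

7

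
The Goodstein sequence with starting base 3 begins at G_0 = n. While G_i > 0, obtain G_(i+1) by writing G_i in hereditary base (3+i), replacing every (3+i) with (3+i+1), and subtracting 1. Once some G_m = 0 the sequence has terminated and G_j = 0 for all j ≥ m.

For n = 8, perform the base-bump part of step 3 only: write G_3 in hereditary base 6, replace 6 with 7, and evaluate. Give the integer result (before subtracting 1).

12

[0] 8 ≡ 2·3 + 2 (base 3). Lift 4: 10. −1: 9.
[1] 9 ≡ 2·4 + 1 (base 4). Lift 5: 11. −1: 10.
[2] 10 ≡ 2·5 (base 5). Lift 6: 12. −1: 11.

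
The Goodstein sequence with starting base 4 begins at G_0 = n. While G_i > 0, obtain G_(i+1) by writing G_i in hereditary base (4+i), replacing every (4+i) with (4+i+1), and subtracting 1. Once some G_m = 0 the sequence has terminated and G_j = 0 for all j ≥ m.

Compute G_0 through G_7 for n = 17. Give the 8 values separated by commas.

17, 25, 35, 39, 43, 47, 51, 55

17 —HB4→ 4^2 + 1 —bump→ 5^2 + 1 = 26 —(−1)→ 25
25 —HB5→ 5^2 —bump→ 6^2 = 36 —(−1)→ 35
35 —HB6→ 5·6 + 5 —bump→ 5·7 + 5 = 40 —(−1)→ 39
39 —HB7→ 5·7 + 4 —bump→ 5·8 + 4 = 44 —(−1)→ 43
43 —HB8→ 5·8 + 3 —bump→ 5·9 + 3 = 48 —(−1)→ 47
47 —HB9→ 5·9 + 2 —bump→ 5·10 + 2 = 52 —(−1)→ 51
51 —HB10→ 5·10 + 1 —bump→ 5·11 + 1 = 56 —(−1)→ 55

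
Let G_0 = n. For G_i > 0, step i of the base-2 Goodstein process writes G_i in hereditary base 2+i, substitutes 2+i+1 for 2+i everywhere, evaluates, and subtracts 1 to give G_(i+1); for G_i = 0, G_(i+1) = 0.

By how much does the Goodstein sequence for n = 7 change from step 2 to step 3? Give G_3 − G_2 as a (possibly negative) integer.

G_0=7  [base 2] 2^2 + 2 + 1  →[2↦3]→  3^3 + 3 + 1 = 31  −1 ⇒ G_1=30
G_1=30  [base 3] 3^3 + 3  →[3↦4]→  4^4 + 4 = 260  −1 ⇒ G_2=259
G_2=259  [base 4] 4^4 + 3  →[4↦5]→  5^5 + 3 = 3128  −1 ⇒ G_3=3127

2868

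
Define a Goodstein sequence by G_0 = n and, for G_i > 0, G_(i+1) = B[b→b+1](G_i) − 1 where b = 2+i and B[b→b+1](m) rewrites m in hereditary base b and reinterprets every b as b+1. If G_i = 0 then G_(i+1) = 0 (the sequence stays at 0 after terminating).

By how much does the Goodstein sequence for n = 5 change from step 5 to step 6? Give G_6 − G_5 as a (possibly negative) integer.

554

G_0=5  [base 2] 2^2 + 1  →[2↦3]→  3^3 + 1 = 28  −1 ⇒ G_1=27
G_1=27  [base 3] 3^3  →[3↦4]→  4^4 = 256  −1 ⇒ G_2=255
G_2=255  [base 4] 3·4^3 + 3·4^2 + 3·4 + 3  →[4↦5]→  3·5^3 + 3·5^2 + 3·5 + 3 = 468  −1 ⇒ G_3=467
G_3=467  [base 5] 3·5^3 + 3·5^2 + 3·5 + 2  →[5↦6]→  3·6^3 + 3·6^2 + 3·6 + 2 = 776  −1 ⇒ G_4=775
G_4=775  [base 6] 3·6^3 + 3·6^2 + 3·6 + 1  →[6↦7]→  3·7^3 + 3·7^2 + 3·7 + 1 = 1198  −1 ⇒ G_5=1197
G_5=1197  [base 7] 3·7^3 + 3·7^2 + 3·7  →[7↦8]→  3·8^3 + 3·8^2 + 3·8 = 1752  −1 ⇒ G_6=1751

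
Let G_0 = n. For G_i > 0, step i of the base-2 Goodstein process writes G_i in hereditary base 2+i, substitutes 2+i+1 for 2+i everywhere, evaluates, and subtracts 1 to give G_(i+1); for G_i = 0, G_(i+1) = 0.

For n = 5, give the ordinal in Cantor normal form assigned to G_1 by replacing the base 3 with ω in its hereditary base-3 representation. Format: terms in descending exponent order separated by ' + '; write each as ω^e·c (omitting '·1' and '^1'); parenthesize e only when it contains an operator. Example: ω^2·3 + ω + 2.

ω^ω

(0) 5|_2 = 2^2 + 1 ↦ 3^3 + 1|_3 = 28 ⇒ 27
(1) 27|_3 = 3^3 ↦ 4^4|_4 = 256 ⇒ 255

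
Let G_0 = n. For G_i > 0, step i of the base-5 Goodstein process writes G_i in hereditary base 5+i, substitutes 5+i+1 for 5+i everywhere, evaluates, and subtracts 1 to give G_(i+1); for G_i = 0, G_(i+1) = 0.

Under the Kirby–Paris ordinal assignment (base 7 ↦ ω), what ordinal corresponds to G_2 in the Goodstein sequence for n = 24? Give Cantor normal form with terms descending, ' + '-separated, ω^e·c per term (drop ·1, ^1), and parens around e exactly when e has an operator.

G_0=24  [base 5] 4·5 + 4  →[5↦6]→  4·6 + 4 = 28  −1 ⇒ G_1=27
G_1=27  [base 6] 4·6 + 3  →[6↦7]→  4·7 + 3 = 31  −1 ⇒ G_2=30
G_2=30  [base 7] 4·7 + 2  →[7↦8]→  4·8 + 2 = 34  −1 ⇒ G_3=33

ω·4 + 2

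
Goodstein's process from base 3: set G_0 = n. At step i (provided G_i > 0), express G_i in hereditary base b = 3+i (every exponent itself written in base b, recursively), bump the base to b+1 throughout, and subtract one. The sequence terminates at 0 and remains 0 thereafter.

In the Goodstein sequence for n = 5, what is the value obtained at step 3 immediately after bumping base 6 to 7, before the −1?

step 0: 5 = 3 + 2; sub 4 for 3: 4 + 2; = 6; G_1 = 6−1 = 5
step 1: 5 = 4 + 1; sub 5 for 4: 5 + 1; = 6; G_2 = 6−1 = 5
step 2: 5 = 5; sub 6 for 5: 6; = 6; G_3 = 6−1 = 5

5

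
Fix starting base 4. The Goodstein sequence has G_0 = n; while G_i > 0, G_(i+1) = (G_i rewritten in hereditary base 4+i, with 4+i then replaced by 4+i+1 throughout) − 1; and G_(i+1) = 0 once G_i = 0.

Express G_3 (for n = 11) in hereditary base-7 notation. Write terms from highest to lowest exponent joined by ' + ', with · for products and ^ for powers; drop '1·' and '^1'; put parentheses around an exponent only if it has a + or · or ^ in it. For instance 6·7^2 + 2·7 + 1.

[0] 11 ≡ 2·4 + 3 (base 4). Lift 5: 13. −1: 12.
[1] 12 ≡ 2·5 + 2 (base 5). Lift 6: 14. −1: 13.
[2] 13 ≡ 2·6 + 1 (base 6). Lift 7: 15. −1: 14.
[3] 14 ≡ 2·7 (base 7). Lift 8: 16. −1: 15.

2·7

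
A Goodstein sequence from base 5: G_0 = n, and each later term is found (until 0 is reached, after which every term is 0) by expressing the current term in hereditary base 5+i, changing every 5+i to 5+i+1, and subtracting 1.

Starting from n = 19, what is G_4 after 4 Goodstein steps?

27

[0] 19 ≡ 3·5 + 4 (base 5). Lift 6: 22. −1: 21.
[1] 21 ≡ 3·6 + 3 (base 6). Lift 7: 24. −1: 23.
[2] 23 ≡ 3·7 + 2 (base 7). Lift 8: 26. −1: 25.
[3] 25 ≡ 3·8 + 1 (base 8). Lift 9: 28. −1: 27.
[4] 27 ≡ 3·9 (base 9). Lift 10: 30. −1: 29.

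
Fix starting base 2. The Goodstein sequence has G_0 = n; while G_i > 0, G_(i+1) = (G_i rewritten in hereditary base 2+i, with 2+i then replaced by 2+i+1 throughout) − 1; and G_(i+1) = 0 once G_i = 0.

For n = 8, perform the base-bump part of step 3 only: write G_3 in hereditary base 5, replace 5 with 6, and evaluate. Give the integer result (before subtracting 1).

93396

base 2: 8 = 2^(2 + 1); at 3: 3^(3 + 1) = 81; next = 80
base 3: 80 = 2·3^3 + 2·3^2 + 2·3 + 2; at 4: 2·4^4 + 2·4^2 + 2·4 + 2 = 554; next = 553
base 4: 553 = 2·4^4 + 2·4^2 + 2·4 + 1; at 5: 2·5^5 + 2·5^2 + 2·5 + 1 = 6311; next = 6310
base 5: 6310 = 2·5^5 + 2·5^2 + 2·5; at 6: 2·6^6 + 2·6^2 + 2·6 = 93396; next = 93395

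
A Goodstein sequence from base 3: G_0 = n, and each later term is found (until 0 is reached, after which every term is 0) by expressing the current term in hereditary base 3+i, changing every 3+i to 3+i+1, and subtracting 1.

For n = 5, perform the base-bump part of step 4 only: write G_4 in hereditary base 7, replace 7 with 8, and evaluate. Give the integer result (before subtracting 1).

4

base 3: 5 = 3 + 2; at 4: 4 + 2 = 6; next = 5
base 4: 5 = 4 + 1; at 5: 5 + 1 = 6; next = 5
base 5: 5 = 5; at 6: 6 = 6; next = 5
base 6: 5 = 5; at 7: 5 = 5; next = 4
base 7: 4 = 4; at 8: 4 = 4; next = 3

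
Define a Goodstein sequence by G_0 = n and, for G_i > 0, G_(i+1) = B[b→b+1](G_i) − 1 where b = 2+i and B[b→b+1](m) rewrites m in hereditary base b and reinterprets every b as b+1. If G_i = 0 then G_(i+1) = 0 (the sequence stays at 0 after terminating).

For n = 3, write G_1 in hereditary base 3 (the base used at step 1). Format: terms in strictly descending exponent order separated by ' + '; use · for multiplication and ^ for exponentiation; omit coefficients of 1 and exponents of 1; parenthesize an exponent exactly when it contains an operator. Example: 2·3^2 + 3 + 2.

3

base 2: 3 = 2 + 1; at 3: 3 + 1 = 4; next = 3
base 3: 3 = 3; at 4: 4 = 4; next = 3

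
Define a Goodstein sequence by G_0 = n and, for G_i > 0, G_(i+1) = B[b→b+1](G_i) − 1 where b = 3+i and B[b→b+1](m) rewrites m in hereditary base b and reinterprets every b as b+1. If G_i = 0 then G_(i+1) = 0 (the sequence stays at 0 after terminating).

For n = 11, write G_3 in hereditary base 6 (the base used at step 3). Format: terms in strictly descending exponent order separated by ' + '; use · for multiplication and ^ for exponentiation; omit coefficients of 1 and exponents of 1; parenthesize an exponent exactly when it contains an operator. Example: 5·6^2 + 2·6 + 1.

G_0 = 11. HB_3(11) = 3^2 + 2. Bump = 18. G_1 = 17.
G_1 = 17. HB_4(17) = 4^2 + 1. Bump = 26. G_2 = 25.
G_2 = 25. HB_5(25) = 5^2. Bump = 36. G_3 = 35.
G_3 = 35. HB_6(35) = 5·6 + 5. Bump = 40. G_4 = 39.

5·6 + 5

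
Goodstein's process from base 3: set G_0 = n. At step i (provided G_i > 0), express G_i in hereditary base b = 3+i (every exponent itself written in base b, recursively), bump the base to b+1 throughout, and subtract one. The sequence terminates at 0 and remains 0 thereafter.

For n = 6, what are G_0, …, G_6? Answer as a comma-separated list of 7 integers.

i=0: 6 = 2·3 (b=3); 3→4: 2·4 = 8; 8−1 = 7
i=1: 7 = 4 + 3 (b=4); 4→5: 5 + 3 = 8; 8−1 = 7
i=2: 7 = 5 + 2 (b=5); 5→6: 6 + 2 = 8; 8−1 = 7
i=3: 7 = 6 + 1 (b=6); 6→7: 7 + 1 = 8; 8−1 = 7
i=4: 7 = 7 (b=7); 7→8: 8 = 8; 8−1 = 7
i=5: 7 = 7 (b=8); 8→9: 7 = 7; 7−1 = 6

6, 7, 7, 7, 7, 7, 6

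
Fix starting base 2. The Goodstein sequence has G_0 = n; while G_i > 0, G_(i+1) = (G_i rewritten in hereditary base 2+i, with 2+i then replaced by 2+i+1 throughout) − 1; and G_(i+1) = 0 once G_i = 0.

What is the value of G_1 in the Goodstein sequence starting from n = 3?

G_0 = 3. HB_2(3) = 2 + 1. Bump = 4. G_1 = 3.
G_1 = 3. HB_3(3) = 3. Bump = 4. G_2 = 3.

3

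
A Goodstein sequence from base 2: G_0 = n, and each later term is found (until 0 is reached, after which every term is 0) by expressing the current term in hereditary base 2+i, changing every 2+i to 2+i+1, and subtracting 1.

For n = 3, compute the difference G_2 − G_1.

0

G_0 = 3. HB_2(3) = 2 + 1. Bump = 4. G_1 = 3.
G_1 = 3. HB_3(3) = 3. Bump = 4. G_2 = 3.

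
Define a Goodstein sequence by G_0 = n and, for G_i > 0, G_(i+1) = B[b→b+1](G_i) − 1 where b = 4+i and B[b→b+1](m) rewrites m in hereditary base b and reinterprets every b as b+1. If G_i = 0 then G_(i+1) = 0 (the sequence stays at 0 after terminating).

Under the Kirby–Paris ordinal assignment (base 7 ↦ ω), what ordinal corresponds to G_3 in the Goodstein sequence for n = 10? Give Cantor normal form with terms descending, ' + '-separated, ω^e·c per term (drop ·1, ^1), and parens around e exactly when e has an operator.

base 4: 10 = 2·4 + 2; at 5: 2·5 + 2 = 12; next = 11
base 5: 11 = 2·5 + 1; at 6: 2·6 + 1 = 13; next = 12
base 6: 12 = 2·6; at 7: 2·7 = 14; next = 13

ω + 6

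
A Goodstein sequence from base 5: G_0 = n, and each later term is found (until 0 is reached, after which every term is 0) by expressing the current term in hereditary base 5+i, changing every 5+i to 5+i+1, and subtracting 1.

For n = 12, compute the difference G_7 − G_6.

G_0=12  [base 5] 2·5 + 2  →[5↦6]→  2·6 + 2 = 14  −1 ⇒ G_1=13
G_1=13  [base 6] 2·6 + 1  →[6↦7]→  2·7 + 1 = 15  −1 ⇒ G_2=14
G_2=14  [base 7] 2·7  →[7↦8]→  2·8 = 16  −1 ⇒ G_3=15
G_3=15  [base 8] 8 + 7  →[8↦9]→  9 + 7 = 16  −1 ⇒ G_4=15
G_4=15  [base 9] 9 + 6  →[9↦10]→  10 + 6 = 16  −1 ⇒ G_5=15
G_5=15  [base 10] 10 + 5  →[10↦11]→  11 + 5 = 16  −1 ⇒ G_6=15
G_6=15  [base 11] 11 + 4  →[11↦12]→  12 + 4 = 16  −1 ⇒ G_7=15

0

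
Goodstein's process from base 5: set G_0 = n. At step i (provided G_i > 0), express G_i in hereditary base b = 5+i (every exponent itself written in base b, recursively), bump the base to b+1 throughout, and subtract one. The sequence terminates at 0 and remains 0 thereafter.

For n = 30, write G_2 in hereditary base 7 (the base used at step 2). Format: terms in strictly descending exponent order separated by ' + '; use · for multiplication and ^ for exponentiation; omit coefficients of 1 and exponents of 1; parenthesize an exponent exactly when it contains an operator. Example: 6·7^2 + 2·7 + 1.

7^2 + 4

base 5: 30 = 5^2 + 5; at 6: 6^2 + 6 = 42; next = 41
base 6: 41 = 6^2 + 5; at 7: 7^2 + 5 = 54; next = 53
base 7: 53 = 7^2 + 4; at 8: 8^2 + 4 = 68; next = 67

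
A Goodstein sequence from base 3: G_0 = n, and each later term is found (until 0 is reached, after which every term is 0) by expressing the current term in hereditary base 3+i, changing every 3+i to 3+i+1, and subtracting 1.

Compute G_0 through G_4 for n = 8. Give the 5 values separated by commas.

(0) 8|_3 = 2·3 + 2 ↦ 2·4 + 2|_4 = 10 ⇒ 9
(1) 9|_4 = 2·4 + 1 ↦ 2·5 + 1|_5 = 11 ⇒ 10
(2) 10|_5 = 2·5 ↦ 2·6|_6 = 12 ⇒ 11
(3) 11|_6 = 6 + 5 ↦ 7 + 5|_7 = 12 ⇒ 11

8, 9, 10, 11, 11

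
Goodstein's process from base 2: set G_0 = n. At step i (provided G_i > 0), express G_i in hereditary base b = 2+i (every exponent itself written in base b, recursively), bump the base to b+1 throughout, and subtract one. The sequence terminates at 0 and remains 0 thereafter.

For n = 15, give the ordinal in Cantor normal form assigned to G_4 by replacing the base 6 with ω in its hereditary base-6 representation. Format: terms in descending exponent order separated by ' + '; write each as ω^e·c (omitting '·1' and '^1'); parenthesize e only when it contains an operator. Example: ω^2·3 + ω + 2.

[0] 15 ≡ 2^(2 + 1) + 2^2 + 2 + 1 (base 2). Lift 3: 112. −1: 111.
[1] 111 ≡ 3^(3 + 1) + 3^3 + 3 (base 3). Lift 4: 1284. −1: 1283.
[2] 1283 ≡ 4^(4 + 1) + 4^4 + 3 (base 4). Lift 5: 18753. −1: 18752.
[3] 18752 ≡ 5^(5 + 1) + 5^5 + 2 (base 5). Lift 6: 326594. −1: 326593.
[4] 326593 ≡ 6^(6 + 1) + 6^6 + 1 (base 6). Lift 7: 6588345. −1: 6588344.

ω^(ω + 1) + ω^ω + 1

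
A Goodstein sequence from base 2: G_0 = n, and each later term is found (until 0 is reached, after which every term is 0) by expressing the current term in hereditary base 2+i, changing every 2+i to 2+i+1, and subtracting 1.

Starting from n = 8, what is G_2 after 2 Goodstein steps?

[0] 8 ≡ 2^(2 + 1) (base 2). Lift 3: 81. −1: 80.
[1] 80 ≡ 2·3^3 + 2·3^2 + 2·3 + 2 (base 3). Lift 4: 554. −1: 553.

553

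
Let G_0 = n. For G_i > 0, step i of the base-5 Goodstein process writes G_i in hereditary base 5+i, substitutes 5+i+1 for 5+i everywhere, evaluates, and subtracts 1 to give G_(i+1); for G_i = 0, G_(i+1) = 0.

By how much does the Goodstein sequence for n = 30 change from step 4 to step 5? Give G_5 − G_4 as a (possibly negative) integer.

18

G_0 = 30. HB_5(30) = 5^2 + 5. Bump = 42. G_1 = 41.
G_1 = 41. HB_6(41) = 6^2 + 5. Bump = 54. G_2 = 53.
G_2 = 53. HB_7(53) = 7^2 + 4. Bump = 68. G_3 = 67.
G_3 = 67. HB_8(67) = 8^2 + 3. Bump = 84. G_4 = 83.
G_4 = 83. HB_9(83) = 9^2 + 2. Bump = 102. G_5 = 101.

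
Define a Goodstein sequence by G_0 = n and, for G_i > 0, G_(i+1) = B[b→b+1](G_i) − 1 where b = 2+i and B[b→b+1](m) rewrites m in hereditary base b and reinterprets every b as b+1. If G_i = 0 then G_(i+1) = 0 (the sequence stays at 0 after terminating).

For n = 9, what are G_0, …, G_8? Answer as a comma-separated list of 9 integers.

9, 81, 1023, 9842, 140743, 2471826, 50333399, 1162263921, 30000003325

i=0: 9 = 2^(2 + 1) + 1 (b=2); 2→3: 3^(3 + 1) + 1 = 82; 82−1 = 81
i=1: 81 = 3^(3 + 1) (b=3); 3→4: 4^(4 + 1) = 1024; 1024−1 = 1023
i=2: 1023 = 3·4^4 + 3·4^3 + 3·4^2 + 3·4 + 3 (b=4); 4→5: 3·5^5 + 3·5^3 + 3·5^2 + 3·5 + 3 = 9843; 9843−1 = 9842
i=3: 9842 = 3·5^5 + 3·5^3 + 3·5^2 + 3·5 + 2 (b=5); 5→6: 3·6^6 + 3·6^3 + 3·6^2 + 3·6 + 2 = 140744; 140744−1 = 140743
i=4: 140743 = 3·6^6 + 3·6^3 + 3·6^2 + 3·6 + 1 (b=6); 6→7: 3·7^7 + 3·7^3 + 3·7^2 + 3·7 + 1 = 2471827; 2471827−1 = 2471826
i=5: 2471826 = 3·7^7 + 3·7^3 + 3·7^2 + 3·7 (b=7); 7→8: 3·8^8 + 3·8^3 + 3·8^2 + 3·8 = 50333400; 50333400−1 = 50333399
i=6: 50333399 = 3·8^8 + 3·8^3 + 3·8^2 + 2·8 + 7 (b=8); 8→9: 3·9^9 + 3·9^3 + 3·9^2 + 2·9 + 7 = 1162263922; 1162263922−1 = 1162263921
i=7: 1162263921 = 3·9^9 + 3·9^3 + 3·9^2 + 2·9 + 6 (b=9); 9→10: 3·10^10 + 3·10^3 + 3·10^2 + 2·10 + 6 = 30000003326; 30000003326−1 = 30000003325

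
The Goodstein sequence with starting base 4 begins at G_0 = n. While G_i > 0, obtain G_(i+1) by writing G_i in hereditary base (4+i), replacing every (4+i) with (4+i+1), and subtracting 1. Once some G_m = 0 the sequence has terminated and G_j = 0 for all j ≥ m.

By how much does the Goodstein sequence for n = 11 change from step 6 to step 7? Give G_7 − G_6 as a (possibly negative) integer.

0

G_0=11  [base 4] 2·4 + 3  →[4↦5]→  2·5 + 3 = 13  −1 ⇒ G_1=12
G_1=12  [base 5] 2·5 + 2  →[5↦6]→  2·6 + 2 = 14  −1 ⇒ G_2=13
G_2=13  [base 6] 2·6 + 1  →[6↦7]→  2·7 + 1 = 15  −1 ⇒ G_3=14
G_3=14  [base 7] 2·7  →[7↦8]→  2·8 = 16  −1 ⇒ G_4=15
G_4=15  [base 8] 8 + 7  →[8↦9]→  9 + 7 = 16  −1 ⇒ G_5=15
G_5=15  [base 9] 9 + 6  →[9↦10]→  10 + 6 = 16  −1 ⇒ G_6=15
G_6=15  [base 10] 10 + 5  →[10↦11]→  11 + 5 = 16  −1 ⇒ G_7=15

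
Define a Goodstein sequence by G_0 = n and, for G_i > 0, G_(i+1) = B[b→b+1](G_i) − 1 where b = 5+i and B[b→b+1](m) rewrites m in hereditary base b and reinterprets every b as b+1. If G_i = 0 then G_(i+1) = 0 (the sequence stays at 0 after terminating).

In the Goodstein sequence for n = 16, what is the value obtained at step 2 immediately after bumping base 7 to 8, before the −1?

22

[0] 16 ≡ 3·5 + 1 (base 5). Lift 6: 19. −1: 18.
[1] 18 ≡ 3·6 (base 6). Lift 7: 21. −1: 20.
[2] 20 ≡ 2·7 + 6 (base 7). Lift 8: 22. −1: 21.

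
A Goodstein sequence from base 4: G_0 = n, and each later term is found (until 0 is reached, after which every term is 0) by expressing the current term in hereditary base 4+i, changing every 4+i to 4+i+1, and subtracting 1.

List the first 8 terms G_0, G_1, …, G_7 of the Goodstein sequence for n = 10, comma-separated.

10, 11, 12, 13, 13, 13, 13, 13

(0) 10|_4 = 2·4 + 2 ↦ 2·5 + 2|_5 = 12 ⇒ 11
(1) 11|_5 = 2·5 + 1 ↦ 2·6 + 1|_6 = 13 ⇒ 12
(2) 12|_6 = 2·6 ↦ 2·7|_7 = 14 ⇒ 13
(3) 13|_7 = 7 + 6 ↦ 8 + 6|_8 = 14 ⇒ 13
(4) 13|_8 = 8 + 5 ↦ 9 + 5|_9 = 14 ⇒ 13
(5) 13|_9 = 9 + 4 ↦ 10 + 4|_10 = 14 ⇒ 13
(6) 13|_10 = 10 + 3 ↦ 11 + 3|_11 = 14 ⇒ 13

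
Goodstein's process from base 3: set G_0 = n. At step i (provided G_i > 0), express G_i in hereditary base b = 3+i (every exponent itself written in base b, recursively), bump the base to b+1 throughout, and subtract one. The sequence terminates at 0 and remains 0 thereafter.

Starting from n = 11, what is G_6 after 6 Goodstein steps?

47

G_0=11  [base 3] 3^2 + 2  →[3↦4]→  4^2 + 2 = 18  −1 ⇒ G_1=17
G_1=17  [base 4] 4^2 + 1  →[4↦5]→  5^2 + 1 = 26  −1 ⇒ G_2=25
G_2=25  [base 5] 5^2  →[5↦6]→  6^2 = 36  −1 ⇒ G_3=35
G_3=35  [base 6] 5·6 + 5  →[6↦7]→  5·7 + 5 = 40  −1 ⇒ G_4=39
G_4=39  [base 7] 5·7 + 4  →[7↦8]→  5·8 + 4 = 44  −1 ⇒ G_5=43
G_5=43  [base 8] 5·8 + 3  →[8↦9]→  5·9 + 3 = 48  −1 ⇒ G_6=47
G_6=47  [base 9] 5·9 + 2  →[9↦10]→  5·10 + 2 = 52  −1 ⇒ G_7=51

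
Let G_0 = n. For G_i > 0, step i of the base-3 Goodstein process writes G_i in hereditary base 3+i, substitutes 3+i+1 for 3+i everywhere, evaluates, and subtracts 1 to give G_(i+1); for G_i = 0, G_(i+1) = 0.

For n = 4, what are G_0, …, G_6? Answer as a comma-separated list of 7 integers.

4, 4, 4, 3, 2, 1, 0

G_0 = 4. HB_3(4) = 3 + 1. Bump = 5. G_1 = 4.
G_1 = 4. HB_4(4) = 4. Bump = 5. G_2 = 4.
G_2 = 4. HB_5(4) = 4. Bump = 4. G_3 = 3.
G_3 = 3. HB_6(3) = 3. Bump = 3. G_4 = 2.
G_4 = 2. HB_7(2) = 2. Bump = 2. G_5 = 1.
G_5 = 1. HB_8(1) = 1. Bump = 1. G_6 = 0.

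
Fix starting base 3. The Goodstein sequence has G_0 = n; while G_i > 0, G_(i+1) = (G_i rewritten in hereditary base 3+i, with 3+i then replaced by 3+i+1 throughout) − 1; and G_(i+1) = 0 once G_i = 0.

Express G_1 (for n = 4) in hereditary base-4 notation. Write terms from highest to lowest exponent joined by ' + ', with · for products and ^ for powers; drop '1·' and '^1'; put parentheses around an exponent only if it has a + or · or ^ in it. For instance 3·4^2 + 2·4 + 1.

4

base 3: 4 = 3 + 1; at 4: 4 + 1 = 5; next = 4
base 4: 4 = 4; at 5: 5 = 5; next = 4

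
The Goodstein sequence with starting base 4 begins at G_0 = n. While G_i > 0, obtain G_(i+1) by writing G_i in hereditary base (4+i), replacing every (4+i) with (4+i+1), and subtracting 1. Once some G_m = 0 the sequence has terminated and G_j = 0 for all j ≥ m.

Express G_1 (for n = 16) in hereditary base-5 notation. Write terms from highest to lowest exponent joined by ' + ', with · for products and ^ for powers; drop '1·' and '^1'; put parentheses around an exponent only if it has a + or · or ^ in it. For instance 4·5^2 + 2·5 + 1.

[0] 16 ≡ 4^2 (base 4). Lift 5: 25. −1: 24.
[1] 24 ≡ 4·5 + 4 (base 5). Lift 6: 28. −1: 27.

4·5 + 4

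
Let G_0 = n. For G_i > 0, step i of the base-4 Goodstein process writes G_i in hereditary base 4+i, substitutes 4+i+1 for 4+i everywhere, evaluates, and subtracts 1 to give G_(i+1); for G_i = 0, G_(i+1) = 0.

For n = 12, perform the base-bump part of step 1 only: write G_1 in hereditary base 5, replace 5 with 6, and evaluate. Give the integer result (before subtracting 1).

12 —HB4→ 3·4 —bump→ 3·5 = 15 —(−1)→ 14
14 —HB5→ 2·5 + 4 —bump→ 2·6 + 4 = 16 —(−1)→ 15

16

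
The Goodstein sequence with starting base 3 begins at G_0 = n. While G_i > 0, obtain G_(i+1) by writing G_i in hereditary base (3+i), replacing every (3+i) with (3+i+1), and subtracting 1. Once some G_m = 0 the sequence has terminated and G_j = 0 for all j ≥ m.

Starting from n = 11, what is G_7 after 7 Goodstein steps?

[0] 11 ≡ 3^2 + 2 (base 3). Lift 4: 18. −1: 17.
[1] 17 ≡ 4^2 + 1 (base 4). Lift 5: 26. −1: 25.
[2] 25 ≡ 5^2 (base 5). Lift 6: 36. −1: 35.
[3] 35 ≡ 5·6 + 5 (base 6). Lift 7: 40. −1: 39.
[4] 39 ≡ 5·7 + 4 (base 7). Lift 8: 44. −1: 43.
[5] 43 ≡ 5·8 + 3 (base 8). Lift 9: 48. −1: 47.
[6] 47 ≡ 5·9 + 2 (base 9). Lift 10: 52. −1: 51.

51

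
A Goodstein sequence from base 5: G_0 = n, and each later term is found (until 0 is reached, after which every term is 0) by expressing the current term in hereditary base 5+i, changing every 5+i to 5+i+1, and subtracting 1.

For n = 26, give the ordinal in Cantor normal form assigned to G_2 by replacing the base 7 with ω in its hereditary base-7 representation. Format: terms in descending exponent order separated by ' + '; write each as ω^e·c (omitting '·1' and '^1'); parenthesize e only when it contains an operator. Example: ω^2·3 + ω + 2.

(0) 26|_5 = 5^2 + 1 ↦ 6^2 + 1|_6 = 37 ⇒ 36
(1) 36|_6 = 6^2 ↦ 7^2|_7 = 49 ⇒ 48
(2) 48|_7 = 6·7 + 6 ↦ 6·8 + 6|_8 = 54 ⇒ 53

ω·6 + 6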